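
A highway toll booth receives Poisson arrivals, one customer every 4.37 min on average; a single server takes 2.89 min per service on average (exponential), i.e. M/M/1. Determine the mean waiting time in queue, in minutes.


λ = 60/4.37 = 13.7300 /hr
μ = 60/2.89 = 20.7612 /hr
ρ = λ/μ = 13.7300/20.7612 = 0.6613
Wq = ρ/(μ−λ) = 0.6613/(20.7612−13.7300) = 0.09406 hr
In minutes: 0.09406·60 = 5.643 min

Final: 5.643 min


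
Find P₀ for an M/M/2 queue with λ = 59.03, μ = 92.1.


a = λ/μ = 59.03/92.1 = 0.6409; ρ = a/c = 0.3205
Σ_{k=0}^{1} a^k/k! (terms k=0..1) = 1.00000 + 0.64093 = 1.64093
Tail: a^2/(2!(1−ρ)) = 0.41080/(2·0.6795) = 0.30226
P₀ = 1/(1.64093 + 0.30226) = 1/1.94320 = 0.514616

Final: 0.514616


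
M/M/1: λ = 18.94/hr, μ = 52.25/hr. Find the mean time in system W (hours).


W = 1/(μ−λ) = 1/(52.25 − 18.94) = 1/33.31 = 0.03002 hr

Final: 0.03002 hr


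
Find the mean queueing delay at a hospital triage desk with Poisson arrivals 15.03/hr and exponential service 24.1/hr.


ρ = 15.03/24.1 = 0.6237
Wq = ρ/(μ−λ) = 0.6237/(24.1 − 15.03) = 0.6237/9.07 = 0.06876 hr

Final: 0.06876 hr


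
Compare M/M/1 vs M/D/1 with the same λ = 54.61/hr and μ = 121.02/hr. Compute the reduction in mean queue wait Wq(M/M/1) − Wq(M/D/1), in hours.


ρ = 54.61/121.02 = 0.4512
Wq(M/M/1) = ρ/(μ−λ) = 0.4512/66.41 = 0.006795 hr
Wq(M/D/1) = ρ/(2(μ−λ)) = 0.003397 hr
Savings = 0.006795 − 0.003397 = 0.003397 hr

Final: 0.003397 hr


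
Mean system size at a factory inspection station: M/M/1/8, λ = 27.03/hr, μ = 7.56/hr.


ρ = 27.03/7.56 = 3.5754
L = ρ[1 − (K+1)ρ^K + Kρ^(K+1)] / [(1−ρ)(1−ρ^(K+1))]
Numerator: 3.5754·(1 − 9·26705.087272 + 8·95481.284255) = 1871739.861977
Denominator: (-2.5754)·(-95480.284255) = 245899.620958
L = 1871739.861977/245899.620958 = 7.6118

Final: 7.6118


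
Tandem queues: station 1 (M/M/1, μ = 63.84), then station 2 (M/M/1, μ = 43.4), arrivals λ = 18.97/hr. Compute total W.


Each node sees arrival rate λ = 18.97/hr (tandem ⇒ throughput preserved).
W₁ = 1/(μ₁−λ) = 1/(63.84−18.97) = 0.02229 hr
W₂ = 1/(μ₂−λ) = 1/(43.4−18.97) = 0.04093 hr
W_total = W₁ + W₂ = 0.02229 + 0.04093 = 0.06322 hr

Final: 0.06322 hr


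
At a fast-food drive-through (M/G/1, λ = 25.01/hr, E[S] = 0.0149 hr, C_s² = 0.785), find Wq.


ρ = λ·E[S] = 25.01·0.0149 = 0.3726
E[S²] = E[S]²(1+C_s²) = 0.0149²·(1+0.785) = 0.0003963
Wq = λ·E[S²]/(2(1−ρ)) = 25.01·0.0003963/(2·0.6274) = 0.007899 hr

Final: 0.007899 hr


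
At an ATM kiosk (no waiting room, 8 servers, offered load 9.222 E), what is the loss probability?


B(c,a) = (a^c/c!) / Σ_{k=0}^{c} a^k/k!
a^8/8! = 1297.419496
Σ terms (k=0..8): 1.00000 + 9.22200 + 42.52264 + 130.71460 + 301.36251 + 555.83302 + 854.31535 + 1125.49945 + 1297.41950 = 4317.889080
B = 1297.419496/4317.889080 = 0.300475

Final: 0.300475


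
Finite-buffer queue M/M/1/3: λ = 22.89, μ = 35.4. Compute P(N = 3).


ρ = λ/μ = 22.89/35.4 = 0.6466
P_K = (1−ρ)ρ^K/(1−ρ^(K+1)) = (0.3534·0.270351)/(1 − 0.174812)
= 0.095539/0.825188 = 0.115779

Final: 0.115779


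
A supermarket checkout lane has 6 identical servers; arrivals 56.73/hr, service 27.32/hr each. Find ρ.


ρ = λ/(cμ) = 56.73/(6·27.32) = 56.73/163.92 = 0.3461

Final: 0.3461


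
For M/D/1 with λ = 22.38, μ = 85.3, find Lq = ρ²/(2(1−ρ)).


ρ = 22.38/85.3 = 0.2624
M/D/1: Lq = ρ²/(2(1−ρ)) = 0.06884/(2·0.7376) = 0.04666

Final: 0.04666


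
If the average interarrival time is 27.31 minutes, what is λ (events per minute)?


λ = 1/(interarrival time) in consistent units.
1 minute = 1 min, so λ = 1/27.31 = 0.03662 per minute

Final: 0.03662 /min


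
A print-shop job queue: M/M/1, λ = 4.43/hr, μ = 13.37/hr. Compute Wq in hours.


ρ = 4.43/13.37 = 0.3313
Wq = ρ/(μ−λ) = 0.3313/(13.37 − 4.43) = 0.3313/8.94 = 0.03706 hr

Final: 0.03706 hr


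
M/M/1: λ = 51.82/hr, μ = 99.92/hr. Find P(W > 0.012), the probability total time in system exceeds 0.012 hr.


W ~ Exponential(μ−λ) for M/M/1.
μ − λ = 99.92 − 51.82 = 48.1000
P(W > t) = e^{−(μ−λ)t} = e^{−0.5772} = 0.561468

Final: 0.561468


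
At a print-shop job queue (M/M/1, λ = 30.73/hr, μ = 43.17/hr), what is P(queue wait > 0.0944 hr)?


ρ = 30.73/43.17 = 0.7118
P(Wq > t) = ρ·e^{−(μ−λ)t} = 0.7118·e^{−1.1743}
= 0.7118·0.309024 = 0.219975

Final: 0.219975


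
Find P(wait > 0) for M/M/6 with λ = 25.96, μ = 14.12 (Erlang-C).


a = λ/μ = 1.8385; ρ = a/6 = 0.3064
P₀ = 0.158911 (from M/M/c formula)
C(c,a) = [a^c/(c!(1−ρ))]·P₀ = [38.62068/(720·0.6936)]·0.158911
= 0.07734·0.158911 = 0.012290

Final: 0.012290


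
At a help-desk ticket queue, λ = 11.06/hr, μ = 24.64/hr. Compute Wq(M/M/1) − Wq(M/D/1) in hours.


ρ = 11.06/24.64 = 0.4489
Wq(M/M/1) = ρ/(μ−λ) = 0.4489/13.58 = 0.03305 hr
Wq(M/D/1) = ρ/(2(μ−λ)) = 0.01653 hr
Savings = 0.03305 − 0.01653 = 0.01653 hr

Final: 0.01653 hr


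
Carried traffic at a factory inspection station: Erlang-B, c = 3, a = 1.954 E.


B(3,1.954) = 0.203625 (Erlang-B)
Carried load = a(1 − B) = 1.954·(1 − 0.203625) = 1.954·0.796375 = 1.5561 E

Final: 1.5561 Erlangs


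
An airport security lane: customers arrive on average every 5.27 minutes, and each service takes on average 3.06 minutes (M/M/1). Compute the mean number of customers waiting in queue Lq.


λ = 60/5.27 = 11.3852 /hr
μ = 60/3.06 = 19.6078 /hr
ρ = λ/μ = 11.3852/19.6078 = 0.5806
Lq = ρ²/(1−ρ) = 0.3371/0.4194 = 0.8040

Final: 0.8040


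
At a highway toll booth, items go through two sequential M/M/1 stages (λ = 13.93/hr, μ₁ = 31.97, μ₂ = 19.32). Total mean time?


Each node sees arrival rate λ = 13.93/hr (tandem ⇒ throughput preserved).
W₁ = 1/(μ₁−λ) = 1/(31.97−13.93) = 0.05543 hr
W₂ = 1/(μ₂−λ) = 1/(19.32−13.93) = 0.18553 hr
W_total = W₁ + W₂ = 0.05543 + 0.18553 = 0.24096 hr

Final: 0.24096 hr


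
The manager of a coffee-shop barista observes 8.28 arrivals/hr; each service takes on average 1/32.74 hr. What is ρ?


ρ = λ/μ = 8.28/32.74 = 0.2529

Final: 0.2529


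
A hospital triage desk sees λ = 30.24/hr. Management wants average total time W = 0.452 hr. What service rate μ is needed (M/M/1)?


W = 1/(μ−λ) ⇒ μ − λ = 1/W = 1/0.452 = 2.2124
μ = λ + 1/W = 30.24 + 2.2124 = 32.4524 per hr

Final: 32.4524 /hr


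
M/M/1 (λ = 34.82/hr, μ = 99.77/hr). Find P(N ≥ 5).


ρ = 34.82/99.77 = 0.3490
P(N ≥ n) = ρ^n = 0.3490^5 = 0.005178

Final: 0.005178


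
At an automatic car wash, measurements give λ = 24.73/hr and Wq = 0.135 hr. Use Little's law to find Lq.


Lq = λWq = 24.73·0.135 = 3.3386

Final: 3.3386


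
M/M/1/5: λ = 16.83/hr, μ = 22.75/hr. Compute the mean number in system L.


ρ = 16.83/22.75 = 0.7398
L = ρ[1 − (K+1)ρ^K + Kρ^(K+1)] / [(1−ρ)(1−ρ^(K+1))]
Numerator: 0.7398·(1 − 6·0.221571 + 5·0.163914) = 0.362598
Denominator: (0.2602)·(0.836086) = 0.217566
L = 0.362598/0.217566 = 1.6666

Final: 1.6666


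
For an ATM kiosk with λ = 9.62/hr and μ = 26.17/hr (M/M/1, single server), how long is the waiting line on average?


ρ = 9.62/26.17 = 0.3676
Lq = ρ²/(1−ρ) = 0.1351/0.6324 = 0.2137

Final: 0.2137


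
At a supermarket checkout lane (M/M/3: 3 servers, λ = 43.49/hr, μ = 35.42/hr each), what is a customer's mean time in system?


a = 1.2278; ρ = 0.4093; P₀ = 0.285397
Lq = P₀·a^c·ρ/(c!(1−ρ)²) = 0.10327
Wq = Lq/λ = 0.10327/43.49 = 0.002375 hr
W = Wq + 1/μ = 0.002375 + 0.02823 = 0.03061 hr

Final: 0.03061 hr


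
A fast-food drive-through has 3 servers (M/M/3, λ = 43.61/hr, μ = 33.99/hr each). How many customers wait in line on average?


a = λ/μ = 1.2830; ρ = a/3 = 0.4277
P₀ = 0.268734
Lq = P₀·a^c·ρ / (c!·(1−ρ)²) = 0.268734·2.11205·0.4277/(6·0.32756)
= 0.12351

Final: 0.12351


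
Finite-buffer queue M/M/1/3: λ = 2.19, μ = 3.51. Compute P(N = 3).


ρ = λ/μ = 2.19/3.51 = 0.6239
P_K = (1−ρ)ρ^K/(1−ρ^(K+1)) = (0.3761·0.242891)/(1 − 0.151547)
= 0.091344/0.848453 = 0.107659

Final: 0.107659


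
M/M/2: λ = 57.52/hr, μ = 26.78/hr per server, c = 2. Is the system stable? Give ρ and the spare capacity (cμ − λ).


Total capacity cμ = 2·26.78 = 53.56/hr
ρ = λ/(cμ) = 57.52/53.56 = 1.0739
Stable ⇔ ρ < 1: NO
Spare capacity = cμ − λ = 53.56 − 57.52 = -3.96/hr

Final: ρ = 1.0739; unstable; margin = -3.96/hr


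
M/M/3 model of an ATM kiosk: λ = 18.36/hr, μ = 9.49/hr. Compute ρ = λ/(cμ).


ρ = λ/(cμ) = 18.36/(3·9.49) = 18.36/28.47 = 0.6449

Final: 0.6449


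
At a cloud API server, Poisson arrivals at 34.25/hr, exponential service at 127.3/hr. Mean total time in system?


W = 1/(μ−λ) = 1/(127.3 − 34.25) = 1/93.05 = 0.01075 hr

Final: 0.01075 hr


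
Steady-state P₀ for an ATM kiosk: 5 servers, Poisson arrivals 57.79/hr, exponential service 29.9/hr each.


a = λ/μ = 57.79/29.9 = 1.9328; ρ = a/c = 0.3866
Σ_{k=0}^{4} a^k/k! (terms k=0..4) = 1.00000 + 1.93278 + 1.86781 + 1.20335 + 0.58145 = 6.58539
Tail: a^5/(5!(1−ρ)) = 26.97165/(120·0.6134) = 0.36640
P₀ = 1/(6.58539 + 0.36640) = 1/6.95179 = 0.143848

Final: 0.143848


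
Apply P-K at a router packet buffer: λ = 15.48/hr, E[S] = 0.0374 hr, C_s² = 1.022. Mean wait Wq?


ρ = λ·E[S] = 15.48·0.0374 = 0.5790
E[S²] = E[S]²(1+C_s²) = 0.0374²·(1+1.022) = 0.002828
Wq = λ·E[S²]/(2(1−ρ)) = 15.48·0.002828/(2·0.4210) = 0.05199 hr

Final: 0.05199 hr


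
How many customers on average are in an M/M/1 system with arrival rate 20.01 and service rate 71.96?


ρ = λ/μ = 20.01/71.96 = 0.2781
L = ρ/(1−ρ) = 0.2781/(1 − 0.2781) = 0.2781/0.7219 = 0.3852

Final: 0.3852


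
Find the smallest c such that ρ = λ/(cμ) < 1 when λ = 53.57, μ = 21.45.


Stability requires cμ > λ ⇔ c > λ/μ.
λ/μ = 53.57/21.45 = 2.4974
Minimum integer c = ⌊2.4974⌋ + 1 = 3
Check: 3·21.45 = 64.35 > 53.57, while 2·21.45 = 42.90 ≤ 53.57

Final: 3 servers


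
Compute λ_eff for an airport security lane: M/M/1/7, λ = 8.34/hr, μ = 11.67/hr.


ρ = 0.7147; P_K = (1−ρ)ρ^7/(1−ρ^8) = 0.029150
λ_eff = λ(1 − P_K) = 8.34·(1 − 0.029150) = 8.34·0.970850 = 8.0969 /hr

Final: 8.0969 /hr


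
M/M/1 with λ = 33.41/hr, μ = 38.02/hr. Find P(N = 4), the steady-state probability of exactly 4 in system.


ρ = 33.41/38.02 = 0.8787
P_n = (1−ρ)·ρ^n = (1 − 0.8787)·0.8787^4 = 0.1213·0.596290 = 0.072301

Final: 0.072301


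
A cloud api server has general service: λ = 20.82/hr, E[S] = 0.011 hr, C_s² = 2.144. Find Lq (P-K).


ρ = λ·E[S] = 20.82·0.011 = 0.2290
Lq = ρ²(1+C_s²)/(2(1−ρ)) = 0.05245·(1+2.144)/(2·0.7710)
= 0.05245·3.1440/1.5420 = 0.10694

Final: 0.10694


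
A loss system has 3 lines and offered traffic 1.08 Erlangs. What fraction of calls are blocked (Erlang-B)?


B(c,a) = (a^c/c!) / Σ_{k=0}^{c} a^k/k!
a^3/3! = 0.209952
Σ terms (k=0..3): 1.00000 + 1.08000 + 0.58320 + 0.20995 = 2.873152
B = 0.209952/2.873152 = 0.073074

Final: 0.073074


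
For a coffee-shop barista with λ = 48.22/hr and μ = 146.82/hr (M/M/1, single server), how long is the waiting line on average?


ρ = 48.22/146.82 = 0.3284
Lq = ρ²/(1−ρ) = 0.1079/0.6716 = 0.1606

Final: 0.1606


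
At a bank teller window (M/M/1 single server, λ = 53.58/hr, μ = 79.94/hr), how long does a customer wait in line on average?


ρ = 53.58/79.94 = 0.6703
Wq = ρ/(μ−λ) = 0.6703/(79.94 − 53.58) = 0.6703/26.36 = 0.02543 hr

Final: 0.02543 hr


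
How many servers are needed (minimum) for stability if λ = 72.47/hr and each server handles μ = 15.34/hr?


Stability requires cμ > λ ⇔ c > λ/μ.
λ/μ = 72.47/15.34 = 4.7243
Minimum integer c = ⌊4.7243⌋ + 1 = 5
Check: 5·15.34 = 76.70 > 72.47, while 4·15.34 = 61.36 ≤ 72.47

Final: 5 servers


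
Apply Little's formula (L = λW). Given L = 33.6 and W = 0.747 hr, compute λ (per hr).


λ = L/W = 33.6/0.747 = 44.9799 /hr

Final: 44.9799 /hr


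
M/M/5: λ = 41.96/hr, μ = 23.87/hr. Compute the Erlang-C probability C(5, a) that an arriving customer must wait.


a = λ/μ = 1.7579; ρ = a/5 = 0.3516
P₀ = 0.171769 (from M/M/c formula)
C(c,a) = [a^c/(c!(1−ρ))]·P₀ = [16.78477/(120·0.6484)]·0.171769
= 0.21571·0.171769 = 0.037053

Final: 0.037053


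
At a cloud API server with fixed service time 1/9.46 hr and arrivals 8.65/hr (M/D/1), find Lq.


ρ = 8.65/9.46 = 0.9144
M/D/1: Lq = ρ²/(2(1−ρ)) = 0.8361/(2·0.08562) = 4.88232

Final: 4.88232


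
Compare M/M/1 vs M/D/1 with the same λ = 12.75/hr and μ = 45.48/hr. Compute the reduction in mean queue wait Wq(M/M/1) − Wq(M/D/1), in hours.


ρ = 12.75/45.48 = 0.2803
Wq(M/M/1) = ρ/(μ−λ) = 0.2803/32.73 = 0.008565 hr
Wq(M/D/1) = ρ/(2(μ−λ)) = 0.004283 hr
Savings = 0.008565 − 0.004283 = 0.004283 hr

Final: 0.004283 hr


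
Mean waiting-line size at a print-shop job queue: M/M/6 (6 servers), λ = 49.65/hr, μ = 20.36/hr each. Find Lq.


a = λ/μ = 2.4386; ρ = a/6 = 0.4064
P₀ = 0.086856
Lq = P₀·a^c·ρ / (c!·(1−ρ)²) = 0.086856·210.30465·0.4064/(720·0.35232)
= 0.02927

Final: 0.02927


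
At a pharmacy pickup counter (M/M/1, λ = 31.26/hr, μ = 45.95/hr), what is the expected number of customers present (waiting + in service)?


ρ = λ/μ = 31.26/45.95 = 0.6803
L = ρ/(1−ρ) = 0.6803/(1 − 0.6803) = 0.6803/0.3197 = 2.1280

Final: 2.1280


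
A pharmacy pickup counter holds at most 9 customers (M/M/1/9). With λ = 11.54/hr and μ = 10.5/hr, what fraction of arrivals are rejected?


ρ = λ/μ = 11.54/10.5 = 1.0990
P_K = (1−ρ)ρ^K/(1−ρ^(K+1)) = (-0.09905·2.339638)/(1 − 2.571373)
= -0.231736/-1.571373 = 0.147473

Final: 0.147473


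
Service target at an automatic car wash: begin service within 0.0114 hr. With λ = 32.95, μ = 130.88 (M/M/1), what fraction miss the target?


ρ = 32.95/130.88 = 0.2518
P(Wq > t) = ρ·e^{−(μ−λ)t} = 0.2518·e^{−1.1164}
= 0.2518·0.327456 = 0.082439

Final: 0.082439


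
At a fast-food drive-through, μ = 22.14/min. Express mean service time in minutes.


Mean service time = 1/μ = 1/22.14 minute = 0.04517 minute
In minutes: 0.04517 × 1 = 0.04517 min

Final: 0.04517 min


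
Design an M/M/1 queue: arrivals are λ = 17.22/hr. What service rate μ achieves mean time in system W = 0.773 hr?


W = 1/(μ−λ) ⇒ μ − λ = 1/W = 1/0.773 = 1.2937
μ = λ + 1/W = 17.22 + 1.2937 = 18.5137 per hr

Final: 18.5137 /hr


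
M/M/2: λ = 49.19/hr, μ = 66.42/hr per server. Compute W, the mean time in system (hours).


a = 0.7406; ρ = 0.3703; P₀ = 0.459540
Lq = P₀·a^c·ρ/(c!(1−ρ)²) = 0.11769
Wq = Lq/λ = 0.11769/49.19 = 0.002392 hr
W = Wq + 1/μ = 0.002392 + 0.01506 = 0.01745 hr

Final: 0.01745 hr


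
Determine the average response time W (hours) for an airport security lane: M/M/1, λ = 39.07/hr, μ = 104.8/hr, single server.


W = 1/(μ−λ) = 1/(104.8 − 39.07) = 1/65.73 = 0.01521 hr

Final: 0.01521 hr


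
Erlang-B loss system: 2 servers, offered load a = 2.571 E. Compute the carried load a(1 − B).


B(2,2.571) = 0.480659 (Erlang-B)
Carried load = a(1 − B) = 2.571·(1 − 0.480659) = 2.571·0.519341 = 1.3352 E

Final: 1.3352 Erlangs


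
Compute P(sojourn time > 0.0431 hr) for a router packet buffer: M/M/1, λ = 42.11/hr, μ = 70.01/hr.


W ~ Exponential(μ−λ) for M/M/1.
μ − λ = 70.01 − 42.11 = 27.9000
P(W > t) = e^{−(μ−λ)t} = e^{−1.2025} = 0.300445

Final: 0.300445


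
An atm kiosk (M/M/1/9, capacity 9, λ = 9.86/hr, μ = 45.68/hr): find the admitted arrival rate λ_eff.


ρ = 0.2158; P_K = (1−ρ)ρ^9/(1−ρ^10) = 0.0000007975
λ_eff = λ(1 − P_K) = 9.86·(1 − 0.0000007975) = 9.86·0.999999 = 9.8600 /hr

Final: 9.8600 /hr


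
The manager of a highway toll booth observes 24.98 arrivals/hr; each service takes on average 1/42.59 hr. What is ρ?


ρ = λ/μ = 24.98/42.59 = 0.5865

Final: 0.5865


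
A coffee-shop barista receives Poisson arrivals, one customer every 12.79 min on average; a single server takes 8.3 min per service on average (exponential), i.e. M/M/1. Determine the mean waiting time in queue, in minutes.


λ = 60/12.79 = 4.6912 /hr
μ = 60/8.3 = 7.2289 /hr
ρ = λ/μ = 4.6912/7.2289 = 0.6489
Wq = ρ/(μ−λ) = 0.6489/(7.2289−4.6912) = 0.25572 hr
In minutes: 0.25572·60 = 15.343 min

Final: 15.343 min


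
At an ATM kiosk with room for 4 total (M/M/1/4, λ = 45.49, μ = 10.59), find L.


ρ = 45.49/10.59 = 4.2956
L = ρ[1 − (K+1)ρ^K + Kρ^(K+1)] / [(1−ρ)(1−ρ^(K+1))]
Numerator: 4.2956·(1 − 5·340.470828 + 4·1462.513500) = 17820.996850
Denominator: (-3.2956)·(-1461.513500) = 4816.508135
L = 17820.996850/4816.508135 = 3.7000

Final: 3.7000


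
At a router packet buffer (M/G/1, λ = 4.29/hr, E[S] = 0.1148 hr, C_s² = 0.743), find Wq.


ρ = λ·E[S] = 4.29·0.1148 = 0.4925
E[S²] = E[S]²(1+C_s²) = 0.1148²·(1+0.743) = 0.022971
Wq = λ·E[S²]/(2(1−ρ)) = 4.29·0.022971/(2·0.5075) = 0.09709 hr

Final: 0.09709 hr


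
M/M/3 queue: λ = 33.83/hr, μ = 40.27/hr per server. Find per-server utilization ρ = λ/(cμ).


ρ = λ/(cμ) = 33.83/(3·40.27) = 33.83/120.81 = 0.2800

Final: 0.2800


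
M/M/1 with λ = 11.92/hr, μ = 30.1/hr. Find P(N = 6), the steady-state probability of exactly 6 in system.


ρ = 11.92/30.1 = 0.3960
P_n = (1−ρ)·ρ^n = (1 − 0.3960)·0.3960^6 = 0.6040·0.003857 = 0.002330

Final: 0.002330


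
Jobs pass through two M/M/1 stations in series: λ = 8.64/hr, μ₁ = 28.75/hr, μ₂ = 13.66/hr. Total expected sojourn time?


Each node sees arrival rate λ = 8.64/hr (tandem ⇒ throughput preserved).
W₁ = 1/(μ₁−λ) = 1/(28.75−8.64) = 0.04973 hr
W₂ = 1/(μ₂−λ) = 1/(13.66−8.64) = 0.19920 hr
W_total = W₁ + W₂ = 0.04973 + 0.19920 = 0.24893 hr

Final: 0.24893 hr


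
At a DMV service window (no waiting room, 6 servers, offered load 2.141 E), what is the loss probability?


B(c,a) = (a^c/c!) / Σ_{k=0}^{c} a^k/k!
a^6/6! = 0.133773
Σ terms (k=0..6): 1.00000 + 2.14100 + 2.29194 + 1.63568 + 0.87550 + 0.37489 + 0.13377 = 8.452782
B = 0.133773/8.452782 = 0.015826

Final: 0.015826


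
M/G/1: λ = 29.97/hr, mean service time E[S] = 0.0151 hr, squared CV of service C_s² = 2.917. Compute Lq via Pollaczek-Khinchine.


ρ = λ·E[S] = 29.97·0.0151 = 0.4525
Lq = ρ²(1+C_s²)/(2(1−ρ)) = 0.2048·(1+2.917)/(2·0.5475)
= 0.2048·3.9170/1.0949 = 0.73266

Final: 0.73266


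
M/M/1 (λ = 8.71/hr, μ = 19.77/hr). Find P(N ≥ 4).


ρ = 8.71/19.77 = 0.4406
P(N ≥ n) = ρ^n = 0.4406^4 = 0.037674

Final: 0.037674


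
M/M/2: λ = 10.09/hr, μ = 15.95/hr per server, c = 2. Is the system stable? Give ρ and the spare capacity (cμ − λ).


Total capacity cμ = 2·15.95 = 31.90/hr
ρ = λ/(cμ) = 10.09/31.90 = 0.3163
Stable ⇔ ρ < 1: YES
Spare capacity = cμ − λ = 31.90 − 10.09 = 21.81/hr

Final: ρ = 0.3163; stable; margin = 21.81/hr


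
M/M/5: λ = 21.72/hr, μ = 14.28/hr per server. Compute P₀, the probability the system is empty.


a = λ/μ = 21.72/14.28 = 1.5210; ρ = a/c = 0.3042
Σ_{k=0}^{4} a^k/k! (terms k=0..4) = 1.00000 + 1.52101 + 1.15673 + 0.58647 + 0.22301 = 4.48721
Tail: a^5/(5!(1−ρ)) = 8.14063/(120·0.6958) = 0.09750
P₀ = 1/(4.48721 + 0.09750) = 1/4.58471 = 0.218116

Final: 0.218116


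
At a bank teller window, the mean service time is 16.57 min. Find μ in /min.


μ = 1/(service time) in consistent units.
1 minute = 1 min, so μ = 1/16.57 = 0.06035 per minute

Final: 0.06035 /min


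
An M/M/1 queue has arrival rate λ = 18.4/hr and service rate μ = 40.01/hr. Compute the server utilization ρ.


ρ = λ/μ = 18.4/40.01 = 0.4599

Final: 0.4599


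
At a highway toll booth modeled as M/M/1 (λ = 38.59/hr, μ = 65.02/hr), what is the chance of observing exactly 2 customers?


ρ = 38.59/65.02 = 0.5935
P_n = (1−ρ)·ρ^n = (1 − 0.5935)·0.5935^2 = 0.4065·0.352254 = 0.143188

Final: 0.143188


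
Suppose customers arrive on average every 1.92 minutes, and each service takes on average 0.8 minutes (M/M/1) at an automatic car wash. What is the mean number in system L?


λ = 60/1.92 = 31.2500 /hr
μ = 60/0.8 = 75.0000 /hr
ρ = λ/μ = 31.2500/75.0000 = 0.4167
L = ρ/(1−ρ) = 0.4167/0.5833 = 0.7143

Final: 0.7143


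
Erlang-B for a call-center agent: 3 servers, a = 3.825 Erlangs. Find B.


B(c,a) = (a^c/c!) / Σ_{k=0}^{c} a^k/k!
a^3/3! = 9.327023
Σ terms (k=0..3): 1.00000 + 3.82500 + 7.31531 + 9.32702 = 21.467336
B = 9.327023/21.467336 = 0.434475

Final: 0.434475


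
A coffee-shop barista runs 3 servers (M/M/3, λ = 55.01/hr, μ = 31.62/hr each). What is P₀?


a = λ/μ = 55.01/31.62 = 1.7397; ρ = a/c = 0.5799
Σ_{k=0}^{2} a^k/k! (terms k=0..2) = 1.00000 + 1.73972 + 1.51332 = 4.25304
Tail: a^3/(3!(1−ρ)) = 5.26550/(6·0.4201) = 2.08902
P₀ = 1/(4.25304 + 2.08902) = 1/6.34206 = 0.157678

Final: 0.157678


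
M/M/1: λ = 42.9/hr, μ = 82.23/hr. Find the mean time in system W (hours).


W = 1/(μ−λ) = 1/(82.23 − 42.9) = 1/39.33 = 0.02543 hr

Final: 0.02543 hr


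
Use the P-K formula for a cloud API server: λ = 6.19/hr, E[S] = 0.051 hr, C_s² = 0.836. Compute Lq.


ρ = λ·E[S] = 6.19·0.051 = 0.3157
Lq = ρ²(1+C_s²)/(2(1−ρ)) = 0.09966·(1+0.836)/(2·0.6843)
= 0.09966·1.8360/1.3686 = 0.13369

Final: 0.13369


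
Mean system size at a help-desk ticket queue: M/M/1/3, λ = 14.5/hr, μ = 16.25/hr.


ρ = 14.5/16.25 = 0.8923
L = ρ[1 − (K+1)ρ^K + Kρ^(K+1)] / [(1−ρ)(1−ρ^(K+1))]
Numerator: 0.8923·(1 − 4·0.710467 + 3·0.633955) = 0.053536
Denominator: (0.1077)·(0.366045) = 0.039420
L = 0.053536/0.039420 = 1.3581

Final: 1.3581


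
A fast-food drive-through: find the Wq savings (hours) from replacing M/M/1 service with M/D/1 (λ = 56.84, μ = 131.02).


ρ = 56.84/131.02 = 0.4338
Wq(M/M/1) = ρ/(μ−λ) = 0.4338/74.18 = 0.005848 hr
Wq(M/D/1) = ρ/(2(μ−λ)) = 0.002924 hr
Savings = 0.005848 − 0.002924 = 0.002924 hr

Final: 0.002924 hr


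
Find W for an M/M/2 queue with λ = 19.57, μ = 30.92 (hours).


a = 0.6329; ρ = 0.3165; P₀ = 0.519224
Lq = P₀·a^c·ρ/(c!(1−ρ)²) = 0.07044
Wq = Lq/λ = 0.07044/19.57 = 0.003599 hr
W = Wq + 1/μ = 0.003599 + 0.03234 = 0.03594 hr

Final: 0.03594 hr


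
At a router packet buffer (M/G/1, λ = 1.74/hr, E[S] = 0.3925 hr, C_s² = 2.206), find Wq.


ρ = λ·E[S] = 1.74·0.3925 = 0.6830
E[S²] = E[S]²(1+C_s²) = 0.3925²·(1+2.206) = 0.493904
Wq = λ·E[S²]/(2(1−ρ)) = 1.74·0.493904/(2·0.3170) = 1.35530 hr

Final: 1.35530 hr


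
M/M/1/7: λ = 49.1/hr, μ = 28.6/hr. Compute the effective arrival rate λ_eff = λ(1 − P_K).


ρ = 1.7168; P_K = (1−ρ)ρ^7/(1−ρ^8) = 0.423122
λ_eff = λ(1 − P_K) = 49.1·(1 − 0.423122) = 49.1·0.576878 = 28.3247 /hr

Final: 28.3247 /hr


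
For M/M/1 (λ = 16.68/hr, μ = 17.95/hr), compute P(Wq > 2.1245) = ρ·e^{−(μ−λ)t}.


ρ = 16.68/17.95 = 0.9292
P(Wq > t) = ρ·e^{−(μ−λ)t} = 0.9292·e^{−2.6981}
= 0.9292·0.067332 = 0.062568

Final: 0.062568


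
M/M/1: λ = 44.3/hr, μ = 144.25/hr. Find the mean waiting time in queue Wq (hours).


ρ = 44.3/144.25 = 0.3071
Wq = ρ/(μ−λ) = 0.3071/(144.25 − 44.3) = 0.3071/99.95 = 0.003073 hr

Final: 0.003073 hr


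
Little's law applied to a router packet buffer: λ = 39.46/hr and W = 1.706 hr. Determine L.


L = λW = 39.46·1.706 = 67.3188

Final: 67.3188


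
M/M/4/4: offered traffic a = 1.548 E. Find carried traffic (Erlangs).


B(4,1.548) = 0.051972 (Erlang-B)
Carried load = a(1 − B) = 1.548·(1 − 0.051972) = 1.548·0.948028 = 1.4675 E

Final: 1.4675 Erlangs


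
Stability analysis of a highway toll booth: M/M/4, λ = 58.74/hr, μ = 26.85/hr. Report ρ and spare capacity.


Total capacity cμ = 4·26.85 = 107.40/hr
ρ = λ/(cμ) = 58.74/107.40 = 0.5469
Stable ⇔ ρ < 1: YES
Spare capacity = cμ − λ = 107.40 − 58.74 = 48.66/hr

Final: ρ = 0.5469; stable; margin = 48.66/hr


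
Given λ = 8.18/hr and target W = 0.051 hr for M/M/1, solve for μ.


W = 1/(μ−λ) ⇒ μ − λ = 1/W = 1/0.051 = 19.6078
μ = λ + 1/W = 8.18 + 19.6078 = 27.7878 per hr

Final: 27.7878 /hr


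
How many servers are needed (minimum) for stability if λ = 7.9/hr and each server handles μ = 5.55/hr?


Stability requires cμ > λ ⇔ c > λ/μ.
λ/μ = 7.9/5.55 = 1.4234
Minimum integer c = ⌊1.4234⌋ + 1 = 2
Check: 2·5.55 = 11.10 > 7.9, while 1·5.55 = 5.55 ≤ 7.9

Final: 2 servers


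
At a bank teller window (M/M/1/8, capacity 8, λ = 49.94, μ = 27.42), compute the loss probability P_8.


ρ = λ/μ = 49.94/27.42 = 1.8213
P_K = (1−ρ)ρ^K/(1−ρ^(K+1)) = (-0.8213·121.073389)/(1 − 220.510761)
= -99.437372/-219.510761 = 0.452995

Final: 0.452995


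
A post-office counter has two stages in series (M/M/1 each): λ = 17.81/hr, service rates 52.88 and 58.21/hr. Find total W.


Each node sees arrival rate λ = 17.81/hr (tandem ⇒ throughput preserved).
W₁ = 1/(μ₁−λ) = 1/(52.88−17.81) = 0.02851 hr
W₂ = 1/(μ₂−λ) = 1/(58.21−17.81) = 0.02475 hr
W_total = W₁ + W₂ = 0.02851 + 0.02475 = 0.05327 hr

Final: 0.05327 hr


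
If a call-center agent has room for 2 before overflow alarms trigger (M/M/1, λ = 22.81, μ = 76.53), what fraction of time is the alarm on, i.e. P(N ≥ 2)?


ρ = 22.81/76.53 = 0.2981
P(N ≥ n) = ρ^n = 0.2981^2 = 0.088836

Final: 0.088836


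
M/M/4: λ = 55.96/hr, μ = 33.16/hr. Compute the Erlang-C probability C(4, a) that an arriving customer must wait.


a = λ/μ = 1.6876; ρ = a/4 = 0.4219
P₀ = 0.181914 (from M/M/c formula)
C(c,a) = [a^c/(c!(1−ρ))]·P₀ = [8.11060/(24·0.5781)]·0.181914
= 0.58457·0.181914 = 0.106341

Final: 0.106341


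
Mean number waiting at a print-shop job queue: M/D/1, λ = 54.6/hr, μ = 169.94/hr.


ρ = 54.6/169.94 = 0.3213
M/D/1: Lq = ρ²/(2(1−ρ)) = 0.1032/(2·0.6787) = 0.07605

Final: 0.07605


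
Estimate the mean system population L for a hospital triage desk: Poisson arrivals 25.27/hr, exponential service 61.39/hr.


ρ = λ/μ = 25.27/61.39 = 0.4116
L = ρ/(1−ρ) = 0.4116/(1 − 0.4116) = 0.4116/0.5884 = 0.6996

Final: 0.6996


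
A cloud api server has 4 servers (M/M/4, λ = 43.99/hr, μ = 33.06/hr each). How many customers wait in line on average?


a = λ/μ = 1.3306; ρ = a/4 = 0.3327
P₀ = 0.262864
Lq = P₀·a^c·ρ / (c!·(1−ρ)²) = 0.262864·3.13476·0.3327/(24·0.44535)
= 0.02565

Final: 0.02565


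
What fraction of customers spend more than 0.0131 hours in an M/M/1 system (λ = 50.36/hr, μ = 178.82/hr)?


W ~ Exponential(μ−λ) for M/M/1.
μ − λ = 178.82 − 50.36 = 128.4600
P(W > t) = e^{−(μ−λ)t} = e^{−1.6828} = 0.185848

Final: 0.185848


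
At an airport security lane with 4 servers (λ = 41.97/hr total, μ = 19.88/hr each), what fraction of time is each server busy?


ρ = λ/(cμ) = 41.97/(4·19.88) = 41.97/79.52 = 0.5278

Final: 0.5278


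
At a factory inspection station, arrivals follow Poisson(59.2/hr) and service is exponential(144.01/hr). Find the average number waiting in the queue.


ρ = 59.2/144.01 = 0.4111
Lq = ρ²/(1−ρ) = 0.1690/0.5889 = 0.2869

Final: 0.2869


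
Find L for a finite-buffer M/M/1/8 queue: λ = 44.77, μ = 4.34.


ρ = 44.77/4.34 = 10.3157
L = ρ[1 − (K+1)ρ^K + Kρ^(K+1)] / [(1−ρ)(1−ρ^(K+1))]
Numerator: 10.3157·(1 − 9·128226833.872303 + 8·1322745472.917740) = 97255318076.686844
Denominator: (-9.3157)·(-1322745471.917740) = 12322257933.095448
L = 97255318076.686844/12322257933.095448 = 7.8927

Final: 7.8927


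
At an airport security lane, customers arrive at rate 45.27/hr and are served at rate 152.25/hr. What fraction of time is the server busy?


ρ = λ/μ = 45.27/152.25 = 0.2973

Final: 0.2973


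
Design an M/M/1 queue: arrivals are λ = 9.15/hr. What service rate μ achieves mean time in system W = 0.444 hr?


W = 1/(μ−λ) ⇒ μ − λ = 1/W = 1/0.444 = 2.2523
μ = λ + 1/W = 9.15 + 2.2523 = 11.4023 per hr

Final: 11.4023 /hr


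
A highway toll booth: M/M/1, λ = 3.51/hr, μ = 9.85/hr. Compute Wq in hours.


ρ = 3.51/9.85 = 0.3563
Wq = ρ/(μ−λ) = 0.3563/(9.85 − 3.51) = 0.3563/6.34 = 0.05621 hr

Final: 0.05621 hr


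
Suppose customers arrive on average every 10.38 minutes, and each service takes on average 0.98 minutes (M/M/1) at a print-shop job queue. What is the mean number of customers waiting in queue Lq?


λ = 60/10.38 = 5.7803 /hr
μ = 60/0.98 = 61.2245 /hr
ρ = λ/μ = 5.7803/61.2245 = 0.09441
Lq = ρ²/(1−ρ) = 0.008914/0.9056 = 0.009843

Final: 0.009843


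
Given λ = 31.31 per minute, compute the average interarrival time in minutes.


Mean interarrival time = 1/λ = 1/31.31 minute = 0.03194 minute
In minutes: 0.03194 × 1 = 0.03194 min

Final: 0.03194 min


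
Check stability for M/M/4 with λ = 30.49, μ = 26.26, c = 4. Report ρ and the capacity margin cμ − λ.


Total capacity cμ = 4·26.26 = 105.04/hr
ρ = λ/(cμ) = 30.49/105.04 = 0.2903
Stable ⇔ ρ < 1: YES
Spare capacity = cμ − λ = 105.04 − 30.49 = 74.55/hr

Final: ρ = 0.2903; stable; margin = 74.55/hr


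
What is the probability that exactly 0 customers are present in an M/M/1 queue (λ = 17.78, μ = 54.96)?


ρ = 17.78/54.96 = 0.3235
P_n = (1−ρ)·ρ^n = (1 − 0.3235)·0.3235^0 = 0.6765·1.000000 = 0.676492

Final: 0.676492


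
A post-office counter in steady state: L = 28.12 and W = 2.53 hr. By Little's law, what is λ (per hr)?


λ = L/W = 28.12/2.53 = 11.1146 /hr

Final: 11.1146 /hr


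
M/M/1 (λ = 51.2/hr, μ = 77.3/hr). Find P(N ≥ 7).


ρ = 51.2/77.3 = 0.6624
P(N ≥ n) = ρ^n = 0.6624^7 = 0.055929

Final: 0.055929


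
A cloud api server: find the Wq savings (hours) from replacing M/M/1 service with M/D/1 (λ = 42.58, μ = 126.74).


ρ = 42.58/126.74 = 0.3360
Wq(M/M/1) = ρ/(μ−λ) = 0.3360/84.16 = 0.003992 hr
Wq(M/D/1) = ρ/(2(μ−λ)) = 0.001996 hr
Savings = 0.003992 − 0.001996 = 0.001996 hr

Final: 0.001996 hr


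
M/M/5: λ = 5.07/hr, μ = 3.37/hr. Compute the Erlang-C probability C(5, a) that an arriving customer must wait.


a = λ/μ = 1.5045; ρ = a/5 = 0.3009
P₀ = 0.221780 (from M/M/c formula)
C(c,a) = [a^c/(c!(1−ρ))]·P₀ = [7.70709/(120·0.6991)]·0.221780
= 0.09187·0.221780 = 0.020374

Final: 0.020374


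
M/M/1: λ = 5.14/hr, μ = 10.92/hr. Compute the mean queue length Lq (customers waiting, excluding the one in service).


ρ = 5.14/10.92 = 0.4707
Lq = ρ²/(1−ρ) = 0.2216/0.5293 = 0.4186

Final: 0.4186


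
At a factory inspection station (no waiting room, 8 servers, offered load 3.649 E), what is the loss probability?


B(c,a) = (a^c/c!) / Σ_{k=0}^{c} a^k/k!
a^8/8! = 0.779597
Σ terms (k=0..8): 1.00000 + 3.64900 + 6.65760 + 8.09786 + 7.38727 + 5.39123 + 3.27877 + 1.70917 + 0.77960 = 37.950509
B = 0.779597/37.950509 = 0.020542

Final: 0.020542


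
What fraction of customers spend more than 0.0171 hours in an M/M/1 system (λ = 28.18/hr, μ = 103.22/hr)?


W ~ Exponential(μ−λ) for M/M/1.
μ − λ = 103.22 − 28.18 = 75.0400
P(W > t) = e^{−(μ−λ)t} = e^{−1.2832} = 0.277153

Final: 0.277153


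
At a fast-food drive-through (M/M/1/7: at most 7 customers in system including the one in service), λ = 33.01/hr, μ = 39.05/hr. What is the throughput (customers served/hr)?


ρ = 0.8453; P_K = (1−ρ)ρ^7/(1−ρ^8) = 0.064534
λ_eff = λ(1 − P_K) = 33.01·(1 − 0.064534) = 33.01·0.935466 = 30.8797 /hr

Final: 30.8797 /hr


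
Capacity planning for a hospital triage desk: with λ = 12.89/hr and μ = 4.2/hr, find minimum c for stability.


Stability requires cμ > λ ⇔ c > λ/μ.
λ/μ = 12.89/4.2 = 3.0690
Minimum integer c = ⌊3.0690⌋ + 1 = 4
Check: 4·4.2 = 16.80 > 12.89, while 3·4.2 = 12.60 ≤ 12.89

Final: 4 servers


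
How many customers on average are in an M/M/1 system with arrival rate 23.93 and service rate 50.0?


ρ = λ/μ = 23.93/50.0 = 0.4786
L = ρ/(1−ρ) = 0.4786/(1 − 0.4786) = 0.4786/0.5214 = 0.9179

Final: 0.9179


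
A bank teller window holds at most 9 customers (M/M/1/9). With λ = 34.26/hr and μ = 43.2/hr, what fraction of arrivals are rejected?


ρ = λ/μ = 34.26/43.2 = 0.7931
P_K = (1−ρ)ρ^K/(1−ρ^(K+1)) = (0.2069·0.124089)/(1 − 0.098409)
= 0.025679/0.901591 = 0.028482

Final: 0.028482


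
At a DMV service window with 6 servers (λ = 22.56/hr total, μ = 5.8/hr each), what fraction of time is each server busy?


ρ = λ/(cμ) = 22.56/(6·5.8) = 22.56/34.80 = 0.6483

Final: 0.6483


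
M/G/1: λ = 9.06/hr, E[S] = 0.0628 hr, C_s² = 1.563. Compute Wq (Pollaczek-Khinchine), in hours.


ρ = λ·E[S] = 9.06·0.0628 = 0.5690
E[S²] = E[S]²(1+C_s²) = 0.0628²·(1+1.563) = 0.010108
Wq = λ·E[S²]/(2(1−ρ)) = 9.06·0.010108/(2·0.4310) = 0.10623 hr

Final: 0.10623 hr


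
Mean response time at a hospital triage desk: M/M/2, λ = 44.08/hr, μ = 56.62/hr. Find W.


a = 0.7785; ρ = 0.3893; P₀ = 0.439614
Lq = P₀·a^c·ρ/(c!(1−ρ)²) = 0.13903
Wq = Lq/λ = 0.13903/44.08 = 0.003154 hr
W = Wq + 1/μ = 0.003154 + 0.01766 = 0.02082 hr

Final: 0.02082 hr


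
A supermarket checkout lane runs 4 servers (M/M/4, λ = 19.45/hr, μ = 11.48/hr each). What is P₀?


a = λ/μ = 19.45/11.48 = 1.6943; ρ = a/c = 0.4236
Σ_{k=0}^{3} a^k/k! (terms k=0..3) = 1.00000 + 1.69425 + 1.43524 + 0.81055 = 4.94005
Tail: a^4/(4!(1−ρ)) = 8.23969/(24·0.5764) = 0.59559
P₀ = 1/(4.94005 + 0.59559) = 1/5.53564 = 0.180648

Final: 0.180648


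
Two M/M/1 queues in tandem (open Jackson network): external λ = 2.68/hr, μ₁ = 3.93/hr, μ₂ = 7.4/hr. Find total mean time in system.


Each node sees arrival rate λ = 2.68/hr (tandem ⇒ throughput preserved).
W₁ = 1/(μ₁−λ) = 1/(3.93−2.68) = 0.80000 hr
W₂ = 1/(μ₂−λ) = 1/(7.4−2.68) = 0.21186 hr
W_total = W₁ + W₂ = 0.80000 + 0.21186 = 1.01186 hr

Final: 1.01186 hr


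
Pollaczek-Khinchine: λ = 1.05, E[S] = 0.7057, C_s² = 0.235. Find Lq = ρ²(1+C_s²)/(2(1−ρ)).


ρ = λ·E[S] = 1.05·0.7057 = 0.7410
Lq = ρ²(1+C_s²)/(2(1−ρ)) = 0.5491·(1+0.235)/(2·0.2590)
= 0.5491·1.2350/0.5180 = 1.30897

Final: 1.30897


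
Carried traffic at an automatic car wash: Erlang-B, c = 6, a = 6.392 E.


B(6,6.392) = 0.291877 (Erlang-B)
Carried load = a(1 − B) = 6.392·(1 − 0.291877) = 6.392·0.708123 = 4.5263 E

Final: 4.5263 Erlangs


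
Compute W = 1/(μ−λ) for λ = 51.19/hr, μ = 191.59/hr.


W = 1/(μ−λ) = 1/(191.59 − 51.19) = 1/140.40 = 0.007123 hr

Final: 0.007123 hr


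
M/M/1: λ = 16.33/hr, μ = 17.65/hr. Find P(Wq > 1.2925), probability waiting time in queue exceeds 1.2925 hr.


ρ = 16.33/17.65 = 0.9252
P(Wq > t) = ρ·e^{−(μ−λ)t} = 0.9252·e^{−1.7061}
= 0.9252·0.181573 = 0.167993

Final: 0.167993


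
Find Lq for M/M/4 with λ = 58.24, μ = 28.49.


a = λ/μ = 2.0442; ρ = a/4 = 0.5111
P₀ = 0.124292
Lq = P₀·a^c·ρ / (c!·(1−ρ)²) = 0.124292·17.46287·0.5111/(24·0.23907)
= 0.19333

Final: 0.19333


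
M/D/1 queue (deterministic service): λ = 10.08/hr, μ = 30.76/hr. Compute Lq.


ρ = 10.08/30.76 = 0.3277
M/D/1: Lq = ρ²/(2(1−ρ)) = 0.1074/(2·0.6723) = 0.07986

Final: 0.07986


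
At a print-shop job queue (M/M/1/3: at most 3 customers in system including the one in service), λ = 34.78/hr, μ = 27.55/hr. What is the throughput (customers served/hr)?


ρ = 1.2624; P_K = (1−ρ)ρ^3/(1−ρ^4) = 0.342865
λ_eff = λ(1 − P_K) = 34.78·(1 − 0.342865) = 34.78·0.657135 = 22.8552 /hr

Final: 22.8552 /hr


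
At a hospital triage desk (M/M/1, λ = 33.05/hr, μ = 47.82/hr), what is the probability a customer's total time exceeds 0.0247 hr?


W ~ Exponential(μ−λ) for M/M/1.
μ − λ = 47.82 − 33.05 = 14.7700
P(W > t) = e^{−(μ−λ)t} = e^{−0.3648} = 0.694322

Final: 0.694322


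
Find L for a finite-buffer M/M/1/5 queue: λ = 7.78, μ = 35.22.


ρ = 7.78/35.22 = 0.2209
L = ρ[1 − (K+1)ρ^K + Kρ^(K+1)] / [(1−ρ)(1−ρ^(K+1))]
Numerator: 0.2209·(1 − 6·0.0005260 + 5·0.0001162) = 0.220328
Denominator: (0.7791)·(0.999884) = 0.779012
L = 0.220328/0.779012 = 0.2828

Final: 0.2828


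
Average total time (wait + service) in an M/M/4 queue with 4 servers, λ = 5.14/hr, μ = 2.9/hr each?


a = 1.7724; ρ = 0.4431; P₀ = 0.166403
Lq = P₀·a^c·ρ/(c!(1−ρ)²) = 0.09776
Wq = Lq/λ = 0.09776/5.14 = 0.01902 hr
W = Wq + 1/μ = 0.01902 + 0.34483 = 0.36385 hr

Final: 0.36385 hr


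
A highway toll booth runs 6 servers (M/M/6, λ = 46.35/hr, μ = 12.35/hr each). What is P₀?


a = λ/μ = 46.35/12.35 = 3.7530; ρ = a/c = 0.6255
Σ_{k=0}^{5} a^k/k! (terms k=0..5) = 1.00000 + 3.75304 + 7.04264 + 8.81043 + 8.26647 + 6.20487 = 35.07744
Tail: a^6/(6!(1−ρ)) = 2794.45220/(720·0.3745) = 10.36381
P₀ = 1/(35.07744 + 10.36381) = 1/45.44125 = 0.022006

Final: 0.022006


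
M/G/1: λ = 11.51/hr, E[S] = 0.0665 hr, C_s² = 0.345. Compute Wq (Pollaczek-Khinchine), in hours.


ρ = λ·E[S] = 11.51·0.0665 = 0.7654
E[S²] = E[S]²(1+C_s²) = 0.0665²·(1+0.345) = 0.005948
Wq = λ·E[S²]/(2(1−ρ)) = 11.51·0.005948/(2·0.2346) = 0.14592 hr

Final: 0.14592 hr


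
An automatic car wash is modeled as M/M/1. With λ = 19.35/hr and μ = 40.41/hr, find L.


ρ = λ/μ = 19.35/40.41 = 0.4788
L = ρ/(1−ρ) = 0.4788/(1 − 0.4788) = 0.4788/0.5212 = 0.9188

Final: 0.9188


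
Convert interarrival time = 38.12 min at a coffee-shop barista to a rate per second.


λ = 1/(interarrival time) in consistent units.
1 second = 0.0166667 min, so λ = 0.0166667/38.12 = 0.0004372 per second

Final: 0.0004372 /sec


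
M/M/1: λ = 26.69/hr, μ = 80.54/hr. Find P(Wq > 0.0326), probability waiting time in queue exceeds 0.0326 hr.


ρ = 26.69/80.54 = 0.3314
P(Wq > t) = ρ·e^{−(μ−λ)t} = 0.3314·e^{−1.7555}
= 0.3314·0.172819 = 0.057270

Final: 0.057270


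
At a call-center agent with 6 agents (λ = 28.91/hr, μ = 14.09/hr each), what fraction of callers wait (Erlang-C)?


a = λ/μ = 2.0518; ρ = a/6 = 0.3420
P₀ = 0.128280 (from M/M/c formula)
C(c,a) = [a^c/(c!(1−ρ))]·P₀ = [74.61439/(720·0.6580)]·0.128280
= 0.15749·0.128280 = 0.020202

Final: 0.020202


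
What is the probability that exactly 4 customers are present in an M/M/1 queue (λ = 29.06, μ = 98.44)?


ρ = 29.06/98.44 = 0.2952
P_n = (1−ρ)·ρ^n = (1 − 0.2952)·0.2952^4 = 0.7048·0.007594 = 0.005353

Final: 0.005353


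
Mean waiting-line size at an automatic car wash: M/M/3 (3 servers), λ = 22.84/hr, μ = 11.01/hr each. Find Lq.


a = λ/μ = 2.0745; ρ = a/3 = 0.6915
P₀ = 0.099511
Lq = P₀·a^c·ρ / (c!·(1−ρ)²) = 0.099511·8.92743·0.6915/(6·0.09518)
= 1.07573

Final: 1.07573


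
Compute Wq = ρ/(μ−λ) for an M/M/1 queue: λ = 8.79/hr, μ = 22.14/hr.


ρ = 8.79/22.14 = 0.3970
Wq = ρ/(μ−λ) = 0.3970/(22.14 − 8.79) = 0.3970/13.35 = 0.02974 hr

Final: 0.02974 hr


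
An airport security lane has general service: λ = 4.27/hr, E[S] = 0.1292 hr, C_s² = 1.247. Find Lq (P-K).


ρ = λ·E[S] = 4.27·0.1292 = 0.5517
Lq = ρ²(1+C_s²)/(2(1−ρ)) = 0.3044·(1+1.247)/(2·0.4483)
= 0.3044·2.2470/0.8966 = 0.76273

Final: 0.76273


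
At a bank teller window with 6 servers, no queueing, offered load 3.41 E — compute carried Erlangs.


B(6,3.41) = 0.076641 (Erlang-B)
Carried load = a(1 − B) = 3.41·(1 − 0.076641) = 3.41·0.923359 = 3.1487 E

Final: 3.1487 Erlangs


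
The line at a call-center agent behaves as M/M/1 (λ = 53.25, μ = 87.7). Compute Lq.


ρ = 53.25/87.7 = 0.6072
Lq = ρ²/(1−ρ) = 0.3687/0.3928 = 0.9385

Final: 0.9385
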